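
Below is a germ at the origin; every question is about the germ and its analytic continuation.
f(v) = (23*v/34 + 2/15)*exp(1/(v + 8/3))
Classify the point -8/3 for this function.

The exponent 1/(v - (-8/3)) has a pole at -8/3, so exp(1/(v - (-8/3))) takes every nonzero value near it: an essential singularity (not a pole of any order).

The point is an essential singularity.


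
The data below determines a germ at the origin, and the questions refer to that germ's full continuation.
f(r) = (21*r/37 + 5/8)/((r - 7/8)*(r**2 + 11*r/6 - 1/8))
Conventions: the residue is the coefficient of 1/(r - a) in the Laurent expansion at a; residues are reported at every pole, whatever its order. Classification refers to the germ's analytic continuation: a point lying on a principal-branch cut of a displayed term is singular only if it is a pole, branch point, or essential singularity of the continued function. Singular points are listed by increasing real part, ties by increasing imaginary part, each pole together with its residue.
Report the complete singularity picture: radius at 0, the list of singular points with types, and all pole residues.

Denominator factor (r**2 + 11*r/6 - 1/8): discriminant 139/36, real irrational roots -11/12 + (1/12)*sqrt(139) and -11/12 - (1/12)*sqrt(139); poles of order 1, moduli -11/12 + (1/12)*sqrt(139) and 11/12 + (1/12)*sqrt(139).
Denominator factor (r - 7/8): pole of order 1 at 7/8, modulus 7/8.
The radius of convergence is the smallest modulus among the singular points: -11/12 + (1/12)*sqrt(139).
The factor r**2 + 11*r/6 - 1/8 splits as (r - a)(r - a') with a = -11/12 - (1/12)*sqrt(139), a' = -11/12 + (1/12)*sqrt(139). At the order-1 pole a set g(r) = (r - a)*f(r) = [(21*r/37 + 5/8)/(r - 7/8)] / (r - a').
Simple pole: residue = g(a) at a = -11/12 - (1/12)*sqrt(139), which is -3984/15947 + (31350/2216633)*sqrt(139).
The factor r**2 + 11*r/6 - 1/8 splits as (r - a)(r - a') with a = -11/12 + (1/12)*sqrt(139), a' = -11/12 - (1/12)*sqrt(139). At the order-1 pole a set g(r) = (r - a)*f(r) = [(21*r/37 + 5/8)/(r - 7/8)] / (r - a').
Simple pole: residue = g(a) at a = -11/12 + (1/12)*sqrt(139), which is -3984/15947 - (31350/2216633)*sqrt(139).
At the order-1 pole 7/8 set g(r) = (r - (7/8))*f(r) = (21*r/37 + 5/8)/(r**2 + 11*r/6 - 1/8).
Simple pole: residue = g(a) at a = 7/8, which is 7968/15947.
List the singular points by increasing real part (a conjugate pair: the negative imaginary part first).

Radius of convergence at 0: -11/12 + (1/12)*sqrt(139).
At -11/12 - (1/12)*sqrt(139): a pole of order 1; residue -3984/15947 + (31350/2216633)*sqrt(139).
At -11/12 + (1/12)*sqrt(139): a pole of order 1; residue -3984/15947 - (31350/2216633)*sqrt(139).
At 7/8: a pole of order 1; residue 7968/15947.


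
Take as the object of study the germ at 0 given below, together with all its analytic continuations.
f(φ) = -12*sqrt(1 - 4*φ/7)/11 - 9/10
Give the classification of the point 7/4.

The point is an algebraic (square-root) branch point.

The term (-12/11)*sqrt(1 - φ/(7/4)) has argument 1 - 7/4/(7/4) = 0 at 7/4: a square-root (algebraic, two-sheeted) branch point; the remaining terms are analytic or single-valued there.


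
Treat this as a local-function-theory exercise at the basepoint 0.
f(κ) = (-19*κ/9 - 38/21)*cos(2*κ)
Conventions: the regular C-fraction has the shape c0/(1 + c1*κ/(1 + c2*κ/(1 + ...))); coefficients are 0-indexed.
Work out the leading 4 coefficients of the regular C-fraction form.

Taylor coefficients (expand at 0): a_0 = -38/21, a_1 = -19/9, a_2 = 76/21, a_3 = 38/9.
c0 = a_0 = -38/21. Peel one level at a time: if S = 1 + c*κ/S' with S'(0) = 1, then c is the κ-coefficient of S and S' = c*κ/(S - 1).
S_1 = c0/f = 1 + (-7/6)*κ + (121/36)*κ^2 + ...; c1 = -7/6.
S_2 = c1*κ/(S_1 - 1) = 1 + (121/42)*κ + (242/49)*κ^2 + ...; c2 = 121/42.
S_3 = c2*κ/(S_2 - 1) = 1 + (-12/7)*κ + ...; c3 = -12/7.

The regular C-fraction coefficients are [-38/21, -7/6, 121/42, -12/7].


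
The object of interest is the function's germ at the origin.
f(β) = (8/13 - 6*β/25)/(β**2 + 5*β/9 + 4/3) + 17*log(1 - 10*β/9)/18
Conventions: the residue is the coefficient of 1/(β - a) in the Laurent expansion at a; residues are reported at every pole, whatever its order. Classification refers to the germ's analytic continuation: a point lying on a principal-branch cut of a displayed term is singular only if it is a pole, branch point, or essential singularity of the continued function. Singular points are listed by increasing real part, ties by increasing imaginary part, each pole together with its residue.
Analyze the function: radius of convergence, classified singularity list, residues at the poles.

Radius of convergence at 0: 9/10.
At (-5/18) - ((1/18)*sqrt(407))*i: a pole of order 1; residue (-3/25) + ((399/26455)*sqrt(407))*i.
At (-5/18) + ((1/18)*sqrt(407))*i: a pole of order 1; residue (-3/25) - ((399/26455)*sqrt(407))*i.
At 9/10: a logarithmic branch point.

Denominator factor (β**2 + 5*β/9 + 4/3): discriminant -407/81, complex-conjugate roots (-5/18) + ((1/18)*sqrt(407))*i and (-5/18) - ((1/18)*sqrt(407))*i; poles of order 1, moduli (2/3)*sqrt(3) and (2/3)*sqrt(3).
Branch term (17/18)*log(1 - β/(9/10)): its argument vanishes at β = 9/10, a logarithmic branch point, modulus 9/10.
The radius of convergence is the smallest modulus among the singular points: 9/10.
The branch term is analytic at (-5/18) - ((1/18)*sqrt(407))*i and contributes nothing to the residue; only the rational part matters.
The factor β**2 + 5*β/9 + 4/3 splits as (β - a)(β - a') with a = (-5/18) - ((1/18)*sqrt(407))*i, a' = (-5/18) + ((1/18)*sqrt(407))*i. At the order-1 pole a set g(β) = (β - a)*(rational part) = [8/13 - 6*β/25] / (β - a').
Simple pole: residue = g(a) at a = (-5/18) - ((1/18)*sqrt(407))*i, which is (-3/25) + ((399/26455)*sqrt(407))*i.
The branch term is analytic at (-5/18) + ((1/18)*sqrt(407))*i and contributes nothing to the residue; only the rational part matters.
The factor β**2 + 5*β/9 + 4/3 splits as (β - a)(β - a') with a = (-5/18) + ((1/18)*sqrt(407))*i, a' = (-5/18) - ((1/18)*sqrt(407))*i. At the order-1 pole a set g(β) = (β - a)*(rational part) = [8/13 - 6*β/25] / (β - a').
Simple pole: residue = g(a) at a = (-5/18) + ((1/18)*sqrt(407))*i, which is (-3/25) - ((399/26455)*sqrt(407))*i.
List the singular points by increasing real part (a conjugate pair: the negative imaginary part first).


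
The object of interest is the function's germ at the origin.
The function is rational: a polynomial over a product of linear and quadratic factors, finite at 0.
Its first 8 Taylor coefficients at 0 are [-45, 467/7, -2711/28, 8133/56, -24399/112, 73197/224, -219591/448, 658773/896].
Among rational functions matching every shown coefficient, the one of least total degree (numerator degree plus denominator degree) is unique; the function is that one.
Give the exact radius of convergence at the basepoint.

No rational of total degree below 3 reproduces all 8 coefficients; solving the [2/1] Pade equations on them gives f(γ) = (13*γ**2/6 - 11*γ/21 - 30)/(γ + 2/3), whose expansion matches every shown term.
Denominator factor (γ + 2/3): pole of order 1 at -2/3, modulus 2/3.
The radius of convergence is the smallest modulus among the singular points: 2/3.

The radius of convergence is 2/3.


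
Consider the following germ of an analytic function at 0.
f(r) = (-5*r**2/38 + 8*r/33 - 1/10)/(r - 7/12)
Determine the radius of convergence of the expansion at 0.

Denominator factor (r - 7/12): pole of order 1 at 7/12, modulus 7/12.
The radius of convergence is the smallest modulus among the singular points: 7/12.

The radius of convergence is 7/12.


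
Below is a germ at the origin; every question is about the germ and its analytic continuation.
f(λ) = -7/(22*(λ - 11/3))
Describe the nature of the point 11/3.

The point is a pole of order 1.

The denominator factor λ - 11/3 vanishes at 11/3 and appears to the power 1; the numerator there equals -7/22, nonzero, and no other factor vanishes.
Hence a pole whose order is the multiplicity, 1.


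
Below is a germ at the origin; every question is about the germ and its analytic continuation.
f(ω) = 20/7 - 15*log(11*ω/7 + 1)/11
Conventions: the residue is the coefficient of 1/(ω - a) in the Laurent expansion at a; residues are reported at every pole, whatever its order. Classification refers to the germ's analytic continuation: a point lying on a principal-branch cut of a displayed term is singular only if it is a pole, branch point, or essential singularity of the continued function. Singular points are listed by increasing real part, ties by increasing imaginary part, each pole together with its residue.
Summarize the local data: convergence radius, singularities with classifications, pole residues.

Radius of convergence at 0: 7/11.
At -7/11: a logarithmic branch point.

Branch term (-15/11)*log(1 - ω/(-7/11)): its argument vanishes at ω = -7/11, a logarithmic branch point, modulus 7/11.
The radius of convergence is the smallest modulus among the singular points: 7/11.


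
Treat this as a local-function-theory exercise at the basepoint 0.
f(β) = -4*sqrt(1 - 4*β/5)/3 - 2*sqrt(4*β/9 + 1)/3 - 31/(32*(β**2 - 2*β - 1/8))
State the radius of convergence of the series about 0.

Denominator factor (β**2 - 2*β - 1/8): discriminant 9/2, real irrational roots 1 + (3/4)*sqrt(2) and 1 - (3/4)*sqrt(2); poles of order 1, moduli 1 + (3/4)*sqrt(2) and -1 + (3/4)*sqrt(2).
Branch term (-4/3)*sqrt(1 - β/(5/4)): its argument vanishes at β = 5/4, a square-root branch point, modulus 5/4.
Branch term (-2/3)*sqrt(1 - β/(-9/4)): its argument vanishes at β = -9/4, a square-root branch point, modulus 9/4.
The radius of convergence is the smallest modulus among the singular points: -1 + (3/4)*sqrt(2).

The radius of convergence is -1 + (3/4)*sqrt(2).


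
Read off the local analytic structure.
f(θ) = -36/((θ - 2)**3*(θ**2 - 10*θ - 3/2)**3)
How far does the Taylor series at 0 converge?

The radius of convergence is -5 + (1/2)*sqrt(106).

Denominator factor (θ - 2)^3: pole of order 3 at 2, modulus 2.
Denominator factor (θ**2 - 10*θ - 3/2)^3: discriminant 106, real irrational roots 5 + (1/2)*sqrt(106) and 5 - (1/2)*sqrt(106); poles of order 3, moduli 5 + (1/2)*sqrt(106) and -5 + (1/2)*sqrt(106).
The radius of convergence is the smallest modulus among the singular points: -5 + (1/2)*sqrt(106).


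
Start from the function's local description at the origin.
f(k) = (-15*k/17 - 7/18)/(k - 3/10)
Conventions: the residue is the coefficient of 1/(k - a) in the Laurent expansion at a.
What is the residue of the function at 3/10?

The residue is -100/153.

At the order-1 pole 3/10 set g(k) = (k - (3/10))*f(k) = -15*k/17 - 7/18.
Simple pole: residue = g(a) at a = 3/10, which is -100/153.


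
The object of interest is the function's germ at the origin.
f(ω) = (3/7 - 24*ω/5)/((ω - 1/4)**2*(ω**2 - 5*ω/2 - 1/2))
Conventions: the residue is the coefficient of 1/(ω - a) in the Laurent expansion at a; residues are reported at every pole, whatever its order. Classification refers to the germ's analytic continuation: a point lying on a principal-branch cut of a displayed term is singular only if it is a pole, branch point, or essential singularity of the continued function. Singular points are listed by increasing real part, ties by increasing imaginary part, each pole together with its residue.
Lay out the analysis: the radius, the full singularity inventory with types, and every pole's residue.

Radius of convergence at 0: -5/4 + (1/4)*sqrt(33).
At 5/4 - (1/4)*sqrt(33): a pole of order 1; residue -15936/10115 - (2336/15895)*sqrt(33).
At 1/4: a pole of order 2; residue 31872/10115.
At 5/4 + (1/4)*sqrt(33): a pole of order 1; residue -15936/10115 + (2336/15895)*sqrt(33).


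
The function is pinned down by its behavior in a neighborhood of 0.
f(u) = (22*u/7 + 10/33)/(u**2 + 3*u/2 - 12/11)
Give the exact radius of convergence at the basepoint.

The radius of convergence is -3/4 + (1/44)*sqrt(3201).

Denominator factor (u**2 + 3*u/2 - 12/11): discriminant 291/44, real irrational roots -3/4 + (1/44)*sqrt(3201) and -3/4 - (1/44)*sqrt(3201); poles of order 1, moduli -3/4 + (1/44)*sqrt(3201) and 3/4 + (1/44)*sqrt(3201).
The radius of convergence is the smallest modulus among the singular points: -3/4 + (1/44)*sqrt(3201).


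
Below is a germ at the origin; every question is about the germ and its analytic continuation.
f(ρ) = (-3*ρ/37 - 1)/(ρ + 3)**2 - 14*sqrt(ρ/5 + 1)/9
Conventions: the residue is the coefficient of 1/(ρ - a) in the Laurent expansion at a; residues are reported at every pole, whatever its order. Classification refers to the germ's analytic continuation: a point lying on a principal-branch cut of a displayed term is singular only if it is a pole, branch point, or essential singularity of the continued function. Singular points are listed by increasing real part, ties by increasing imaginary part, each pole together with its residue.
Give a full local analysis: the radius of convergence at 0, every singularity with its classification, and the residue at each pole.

Radius of convergence at 0: 3.
At -5: an algebraic (square-root) branch point.
At -3: a pole of order 2; residue -3/37.

Denominator factor (ρ + 3)^2: pole of order 2 at -3, modulus 3.
Branch term (-14/9)*sqrt(1 - ρ/(-5)): its argument vanishes at ρ = -5, a square-root branch point, modulus 5.
The radius of convergence is the smallest modulus among the singular points: 3.
The branch term is analytic at -3 and contributes nothing to the residue; only the rational part matters.
At the order-2 pole -3 set g(ρ) = (ρ - (-3))^2*(rational part) = -3*ρ/37 - 1.
Order-2 pole: residue = g'(a); g'(-3) = -3/37, so the residue is -3/37.
List the singular points by increasing real part (a conjugate pair: the negative imaginary part first).


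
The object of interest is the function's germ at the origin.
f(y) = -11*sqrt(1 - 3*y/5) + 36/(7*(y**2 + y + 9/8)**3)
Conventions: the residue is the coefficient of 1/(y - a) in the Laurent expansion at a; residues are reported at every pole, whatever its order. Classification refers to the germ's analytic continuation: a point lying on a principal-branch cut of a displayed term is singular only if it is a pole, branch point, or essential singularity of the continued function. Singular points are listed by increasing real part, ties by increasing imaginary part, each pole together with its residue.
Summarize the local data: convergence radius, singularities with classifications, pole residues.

Denominator factor (y**2 + y + 9/8)^3: discriminant -7/2, complex-conjugate roots (-1/2) + ((1/4)*sqrt(14))*i and (-1/2) - ((1/4)*sqrt(14))*i; poles of order 3, moduli (3/4)*sqrt(2) and (3/4)*sqrt(2).
Branch term (-11)*sqrt(1 - y/(5/3)): its argument vanishes at y = 5/3, a square-root branch point, modulus 5/3.
The radius of convergence is the smallest modulus among the singular points: (3/4)*sqrt(2).
The branch term is analytic at (-1/2) - ((1/4)*sqrt(14))*i and contributes nothing to the residue; only the rational part matters.
The factor y**2 + y + 9/8 splits as (y - a)(y - a') with a = (-1/2) - ((1/4)*sqrt(14))*i, a' = (-1/2) + ((1/4)*sqrt(14))*i. At the order-3 pole a set g(y) = (y - a)^3*(rational part) = [36/7] / (y - a')^3.
Order-3 pole: residue = g''(a)/2; g''((-1/2) - ((1/4)*sqrt(14))*i) = ((1728/2401)*sqrt(14))*i, so the residue is ((864/2401)*sqrt(14))*i.
The branch term is analytic at (-1/2) + ((1/4)*sqrt(14))*i and contributes nothing to the residue; only the rational part matters.
The factor y**2 + y + 9/8 splits as (y - a)(y - a') with a = (-1/2) + ((1/4)*sqrt(14))*i, a' = (-1/2) - ((1/4)*sqrt(14))*i. At the order-3 pole a set g(y) = (y - a)^3*(rational part) = [36/7] / (y - a')^3.
Order-3 pole: residue = g''(a)/2; g''((-1/2) + ((1/4)*sqrt(14))*i) = -((1728/2401)*sqrt(14))*i, so the residue is -((864/2401)*sqrt(14))*i.
List the singular points by increasing real part (a conjugate pair: the negative imaginary part first).

Radius of convergence at 0: (3/4)*sqrt(2).
At (-1/2) - ((1/4)*sqrt(14))*i: a pole of order 3; residue ((864/2401)*sqrt(14))*i.
At (-1/2) + ((1/4)*sqrt(14))*i: a pole of order 3; residue -((864/2401)*sqrt(14))*i.
At 5/3: an algebraic (square-root) branch point.


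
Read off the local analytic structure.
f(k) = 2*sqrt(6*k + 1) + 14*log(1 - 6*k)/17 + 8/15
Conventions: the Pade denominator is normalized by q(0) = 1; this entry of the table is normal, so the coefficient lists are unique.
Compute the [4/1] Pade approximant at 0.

Taylor coefficients needed (expand at 0): a_0 = 38/15, a_1 = 18/17, a_2 = -405/17, a_3 = -549/17, a_4 = -25029/68, a_5 = -290871/340.
Write the denominator as Q(k) = 1 + q1*k. Requiring Q*f - P = O(k^6) with deg P <= 4 kills the coefficients of k^5..k^5 in Q*f:
  k^5: a_5 + q1*a_4 = 0, i.e. -290871/340 + (-25029/68)*q1 = 0.
Solving this linear system: q1 = -1197/515.
The numerator is Q*f truncated at degree 4: P0 = a_0 = 38/15; P1 = a_1 + q1*a_0 = -211404/43775; P2 = a_2 + q1*a_1 = -230121/8755; P3 = a_3 + q1*a_2 = 40410/1751; P4 = a_4 + q1*a_3 = -10261323/35020.

The Pade approximant has numerator coefficients [38/15, -211404/43775, -230121/8755, 40410/1751, -10261323/35020]; denominator coefficients [1, -1197/515].


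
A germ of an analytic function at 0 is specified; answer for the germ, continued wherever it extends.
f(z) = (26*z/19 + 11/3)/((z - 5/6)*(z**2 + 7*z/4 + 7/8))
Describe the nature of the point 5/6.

The denominator factor z - 5/6 vanishes at 5/6 and appears to the power 1; the numerator there equals 274/57, nonzero, and no other factor vanishes.
Hence a pole whose order is the multiplicity, 1.

The point is a pole of order 1.


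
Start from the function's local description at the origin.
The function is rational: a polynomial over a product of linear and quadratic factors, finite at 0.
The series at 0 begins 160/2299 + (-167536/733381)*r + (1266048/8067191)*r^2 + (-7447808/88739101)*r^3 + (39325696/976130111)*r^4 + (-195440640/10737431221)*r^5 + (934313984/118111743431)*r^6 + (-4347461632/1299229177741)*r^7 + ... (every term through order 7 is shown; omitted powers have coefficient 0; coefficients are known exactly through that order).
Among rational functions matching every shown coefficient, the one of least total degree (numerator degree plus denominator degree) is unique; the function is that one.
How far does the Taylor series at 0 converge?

The radius of convergence is 11/4.

No rational of total degree below 3 reproduces all 8 coefficients; solving the [1/2] Pade equations on them gives f(r) = (10/19 - 39*r/29)/(r + 11/4)**2, whose expansion matches every shown term.
Denominator factor (r + 11/4)^2: pole of order 2 at -11/4, modulus 11/4.
The radius of convergence is the smallest modulus among the singular points: 11/4.


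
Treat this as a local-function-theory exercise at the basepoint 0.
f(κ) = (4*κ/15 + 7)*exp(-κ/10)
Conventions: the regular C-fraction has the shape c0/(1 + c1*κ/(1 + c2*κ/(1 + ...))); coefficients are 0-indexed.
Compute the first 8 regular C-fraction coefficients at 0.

Taylor coefficients (expand at 0): a_0 = 7, a_1 = -13/30, a_2 = 1/120, a_3 = 1/6000, a_4 = -11/720000, a_5 = 19/36000000, a_6 = -1/80000000, a_7 = 1/4320000000.
c0 = a_0 = 7. Peel one level at a time: if S = 1 + c*κ/S' with S'(0) = 1, then c is the κ-coefficient of S and S' = c*κ/(S - 1).
S_1 = c0/f = 1 + (13/210)*κ + (233/88200)*κ^2 + ...; c1 = 13/210.
S_2 = c1*κ/(S_1 - 1) = 1 + (-233/5460)*κ + (51/67600)*κ^2 + ...; c2 = -233/5460.
S_3 = c2*κ/(S_2 - 1) = 1 + (1071/60580)*κ + (-7/21715600)*κ^2 + ...; c3 = 1071/60580.
S_4 = c3*κ/(S_3 - 1) = 1 + (13/712980)*κ + (-20917/46818000)*κ^2 + ...; c4 = 13/712980.
S_5 = c4*κ/(S_4 - 1) = 1 + (374897/15300)*κ + (5996721/10000)*κ^2 + ...; c5 = 374897/15300.
S_6 = c5*κ/(S_5 - 1) = 1 + (-3937761/160900)*κ + (1640823/5177762000)*κ^2 + ...; c6 = -3937761/160900.
S_7 = c6*κ/(S_6 - 1) = 1 + (32173/2484649980)*κ + ...; c7 = 32173/2484649980.

The regular C-fraction coefficients are [7, 13/210, -233/5460, 1071/60580, 13/712980, 374897/15300, -3937761/160900, 32173/2484649980].


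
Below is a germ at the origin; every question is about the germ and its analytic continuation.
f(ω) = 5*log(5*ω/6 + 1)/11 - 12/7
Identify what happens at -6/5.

The point is a logarithmic branch point.

The term (5/11)*log(1 - ω/(-6/5)) has argument 1 - -6/5/(-6/5) = 0 at -6/5: a logarithmic (infinitely-sheeted) branch point; the remaining terms are analytic or single-valued there.


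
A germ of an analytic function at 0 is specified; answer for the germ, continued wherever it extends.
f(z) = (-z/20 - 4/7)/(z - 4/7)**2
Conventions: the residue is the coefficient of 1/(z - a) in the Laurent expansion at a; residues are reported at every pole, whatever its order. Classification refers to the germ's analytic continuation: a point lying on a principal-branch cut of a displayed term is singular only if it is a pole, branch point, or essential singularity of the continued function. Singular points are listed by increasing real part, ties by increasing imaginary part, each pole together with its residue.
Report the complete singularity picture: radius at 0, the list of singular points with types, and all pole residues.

Denominator factor (z - 4/7)^2: pole of order 2 at 4/7, modulus 4/7.
The radius of convergence is the smallest modulus among the singular points: 4/7.
At the order-2 pole 4/7 set g(z) = (z - (4/7))^2*f(z) = -z/20 - 4/7.
Order-2 pole: residue = g'(a); g'(4/7) = -1/20, so the residue is -1/20.

Radius of convergence at 0: 4/7.
At 4/7: a pole of order 2; residue -1/20.


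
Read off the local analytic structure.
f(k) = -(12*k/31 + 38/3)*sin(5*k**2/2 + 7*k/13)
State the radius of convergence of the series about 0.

The radius of convergence is infinite.

The factor -sin(5*k**2/2 + 7*k/13) is entire and contributes no finite singular point.
The polynomial part has no poles.
No finite singular points: the Taylor series at 0 converges everywhere.


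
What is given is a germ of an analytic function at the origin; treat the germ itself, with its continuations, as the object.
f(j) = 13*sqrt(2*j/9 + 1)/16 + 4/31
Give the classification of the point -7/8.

There is no denominator, hence no pole anywhere.
Branch term sqrt(1 - j/(-9/2)): argument at -7/8 is 29/36, nonzero, so -7/8 is not its branch point (a point on a principal cut is still regular for the continued germ).
So the germ continues analytically to -7/8.

The point is a regular point.


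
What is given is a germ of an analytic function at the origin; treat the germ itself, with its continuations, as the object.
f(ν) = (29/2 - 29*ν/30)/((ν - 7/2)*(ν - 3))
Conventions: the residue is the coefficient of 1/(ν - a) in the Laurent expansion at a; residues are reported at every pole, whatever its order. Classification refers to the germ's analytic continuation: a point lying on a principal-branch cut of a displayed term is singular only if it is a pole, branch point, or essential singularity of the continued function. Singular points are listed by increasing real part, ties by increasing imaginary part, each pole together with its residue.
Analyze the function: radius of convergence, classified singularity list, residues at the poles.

Denominator factor (ν - 3): pole of order 1 at 3, modulus 3.
Denominator factor (ν - 7/2): pole of order 1 at 7/2, modulus 7/2.
The radius of convergence is the smallest modulus among the singular points: 3.
At the order-1 pole 3 set g(ν) = (ν - (3))*f(ν) = (29/2 - 29*ν/30)/(ν - 7/2).
Simple pole: residue = g(a) at a = 3, which is -116/5.
At the order-1 pole 7/2 set g(ν) = (ν - (7/2))*f(ν) = (29/2 - 29*ν/30)/(ν - 3).
Simple pole: residue = g(a) at a = 7/2, which is 667/30.
List the singular points by increasing real part (a conjugate pair: the negative imaginary part first).

Radius of convergence at 0: 3.
At 3: a pole of order 1; residue -116/5.
At 7/2: a pole of order 1; residue 667/30.


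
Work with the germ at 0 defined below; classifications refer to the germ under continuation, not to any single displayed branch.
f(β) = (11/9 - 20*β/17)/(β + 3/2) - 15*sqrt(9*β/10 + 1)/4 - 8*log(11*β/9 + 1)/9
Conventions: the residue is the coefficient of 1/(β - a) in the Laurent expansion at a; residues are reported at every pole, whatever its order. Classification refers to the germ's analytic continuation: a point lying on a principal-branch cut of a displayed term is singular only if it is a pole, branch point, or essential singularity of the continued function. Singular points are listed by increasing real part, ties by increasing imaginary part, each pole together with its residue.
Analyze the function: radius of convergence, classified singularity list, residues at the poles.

Radius of convergence at 0: 9/11.
At -3/2: a pole of order 1; residue 457/153.
At -10/9: an algebraic (square-root) branch point.
At -9/11: a logarithmic branch point.

Denominator factor (β + 3/2): pole of order 1 at -3/2, modulus 3/2.
Branch term (-8/9)*log(1 - β/(-9/11)): its argument vanishes at β = -9/11, a logarithmic branch point, modulus 9/11.
Branch term (-15/4)*sqrt(1 - β/(-10/9)): its argument vanishes at β = -10/9, a square-root branch point, modulus 10/9.
The radius of convergence is the smallest modulus among the singular points: 9/11.
The branch terms are analytic at -3/2 and contribute nothing to the residue; only the rational part matters.
At the order-1 pole -3/2 set g(β) = (β - (-3/2))*(rational part) = 11/9 - 20*β/17.
Simple pole: residue = g(a) at a = -3/2, which is 457/153.
List the singular points by increasing real part (a conjugate pair: the negative imaginary part first).


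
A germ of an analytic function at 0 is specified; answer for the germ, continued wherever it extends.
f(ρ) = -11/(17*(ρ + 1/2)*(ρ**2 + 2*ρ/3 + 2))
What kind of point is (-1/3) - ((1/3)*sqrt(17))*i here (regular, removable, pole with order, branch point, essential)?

The denominator factor ρ**2 + 2*ρ/3 + 2 vanishes at (-1/3) - ((1/3)*sqrt(17))*i and appears to the power 1; the numerator there equals -11/17, nonzero, and no other factor vanishes.
Hence a pole whose order is the multiplicity, 1.

The point is a pole of order 1.


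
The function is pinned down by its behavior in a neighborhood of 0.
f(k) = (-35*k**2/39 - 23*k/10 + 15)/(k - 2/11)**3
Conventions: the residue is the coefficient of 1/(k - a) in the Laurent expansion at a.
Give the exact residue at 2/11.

The residue is -35/39.

At the order-3 pole 2/11 set g(k) = (k - (2/11))^3*f(k) = -35*k**2/39 - 23*k/10 + 15.
Order-3 pole: residue = g''(a)/2; g''(2/11) = -70/39, so the residue is -35/39.


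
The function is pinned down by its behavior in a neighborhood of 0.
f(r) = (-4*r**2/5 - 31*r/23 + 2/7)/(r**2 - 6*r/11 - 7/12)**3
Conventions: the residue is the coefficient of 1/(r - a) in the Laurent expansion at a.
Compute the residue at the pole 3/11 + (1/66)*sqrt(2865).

The residue is (238110576/701142019375)*sqrt(2865).

The factor r**2 - 6*r/11 - 7/12 splits as (r - a)(r - a') with a = 3/11 + (1/66)*sqrt(2865), a' = 3/11 - (1/66)*sqrt(2865). At the order-3 pole a set g(r) = (r - a)^3*f(r) = [-4*r**2/5 - 31*r/23 + 2/7] / (r - a')^3.
Order-3 pole: residue = g''(a)/2; g''(3/11 + (1/66)*sqrt(2865)) = (476221152/701142019375)*sqrt(2865), so the residue is (238110576/701142019375)*sqrt(2865).


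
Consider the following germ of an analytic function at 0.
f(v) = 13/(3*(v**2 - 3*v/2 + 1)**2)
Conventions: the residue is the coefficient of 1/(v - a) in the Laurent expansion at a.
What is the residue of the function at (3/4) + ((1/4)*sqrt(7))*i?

The factor v**2 - 3*v/2 + 1 splits as (v - a)(v - a') with a = (3/4) + ((1/4)*sqrt(7))*i, a' = (3/4) - ((1/4)*sqrt(7))*i. At the order-2 pole a set g(v) = (v - a)^2*f(v) = [13/3] / (v - a')^2.
Order-2 pole: residue = g'(a); g'((3/4) + ((1/4)*sqrt(7))*i) = -((208/147)*sqrt(7))*i, so the residue is -((208/147)*sqrt(7))*i.

The residue is -((208/147)*sqrt(7))*i.


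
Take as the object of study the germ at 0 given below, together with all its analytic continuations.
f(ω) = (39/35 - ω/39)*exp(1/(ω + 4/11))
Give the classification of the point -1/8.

The point is a regular point.

There is no denominator, hence no pole anywhere.
The essential point of exp(1/(ω - (-4/11))) is -4/11, not -1/8.
So the germ continues analytically to -1/8.


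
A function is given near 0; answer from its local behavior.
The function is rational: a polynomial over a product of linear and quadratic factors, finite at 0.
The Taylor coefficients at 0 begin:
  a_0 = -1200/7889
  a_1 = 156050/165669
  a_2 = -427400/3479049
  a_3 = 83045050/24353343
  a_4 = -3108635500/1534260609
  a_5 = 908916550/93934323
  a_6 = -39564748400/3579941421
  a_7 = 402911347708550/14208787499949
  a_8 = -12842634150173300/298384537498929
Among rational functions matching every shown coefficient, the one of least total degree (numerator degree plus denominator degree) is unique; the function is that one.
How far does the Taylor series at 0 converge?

No rational of total degree below 7 reproduces all 9 coefficients; solving the [2/5] Pade equations on them gives f(v) = (-15*v**2/23 - 17*v/36 + 2/23)/((v - 7/6)**3*(v + 3/5)**2), whose expansion matches every shown term.
Denominator factor (v - 7/6)^3: pole of order 3 at 7/6, modulus 7/6.
Denominator factor (v + 3/5)^2: pole of order 2 at -3/5, modulus 3/5.
The radius of convergence is the smallest modulus among the singular points: 3/5.

The radius of convergence is 3/5.


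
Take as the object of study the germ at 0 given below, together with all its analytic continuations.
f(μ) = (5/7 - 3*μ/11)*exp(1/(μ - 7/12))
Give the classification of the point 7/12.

The point is an essential singularity.

The exponent 1/(μ - (7/12)) has a pole at 7/12, so exp(1/(μ - (7/12))) takes every nonzero value near it: an essential singularity (not a pole of any order).


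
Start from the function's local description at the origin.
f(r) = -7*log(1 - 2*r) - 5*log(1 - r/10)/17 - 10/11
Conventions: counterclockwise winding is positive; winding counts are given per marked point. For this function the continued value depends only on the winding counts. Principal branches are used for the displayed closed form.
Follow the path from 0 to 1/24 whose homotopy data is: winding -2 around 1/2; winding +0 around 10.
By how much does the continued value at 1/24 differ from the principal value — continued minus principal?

The rational part is single-valued and drops out of the difference; each branch term changes only by its own monodromy.
(-7)*log(1 - r/(1/2)): each positive loop around 1/2 adds 2*pi*i to the log, so winding -2 contributes (-7)*(-2)*2*pi*i = (28)*pi*i.
(-5/17)*log(1 - r/(10)): winding 0 around 10, so this term returns to its principal value, contribution 0.
Summing the contributions at r = 1/24 gives (28)*pi*i.

Continued minus principal equals (28)*pi*i.


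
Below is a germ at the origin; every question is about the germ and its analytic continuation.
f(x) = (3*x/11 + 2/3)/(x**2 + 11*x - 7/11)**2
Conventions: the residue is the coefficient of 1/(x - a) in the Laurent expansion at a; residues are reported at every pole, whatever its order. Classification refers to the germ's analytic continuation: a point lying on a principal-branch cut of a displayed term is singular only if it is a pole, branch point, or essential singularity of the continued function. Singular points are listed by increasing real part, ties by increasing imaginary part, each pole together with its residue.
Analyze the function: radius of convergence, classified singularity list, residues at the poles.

Denominator factor (x**2 + 11*x - 7/11)^2: discriminant 1359/11, real irrational roots -11/2 + (3/22)*sqrt(1661) and -11/2 - (3/22)*sqrt(1661); poles of order 2, moduli -11/2 + (3/22)*sqrt(1661) and 11/2 + (3/22)*sqrt(1661).
The radius of convergence is the smallest modulus among the singular points: -11/2 + (3/22)*sqrt(1661).
The factor x**2 + 11*x - 7/11 splits as (x - a)(x - a') with a = -11/2 - (3/22)*sqrt(1661), a' = -11/2 + (3/22)*sqrt(1661). At the order-2 pole a set g(x) = (x - a)^2*f(x) = [3*x/11 + 2/3] / (x - a')^2.
Order-2 pole: residue = g'(a); g'(-11/2 - (3/22)*sqrt(1661)) = -(55/1846881)*sqrt(1661), so the residue is -(55/1846881)*sqrt(1661).
The factor x**2 + 11*x - 7/11 splits as (x - a)(x - a') with a = -11/2 + (3/22)*sqrt(1661), a' = -11/2 - (3/22)*sqrt(1661). At the order-2 pole a set g(x) = (x - a)^2*f(x) = [3*x/11 + 2/3] / (x - a')^2.
Order-2 pole: residue = g'(a); g'(-11/2 + (3/22)*sqrt(1661)) = (55/1846881)*sqrt(1661), so the residue is (55/1846881)*sqrt(1661).
List the singular points by increasing real part (a conjugate pair: the negative imaginary part first).

Radius of convergence at 0: -11/2 + (3/22)*sqrt(1661).
At -11/2 - (3/22)*sqrt(1661): a pole of order 2; residue -(55/1846881)*sqrt(1661).
At -11/2 + (3/22)*sqrt(1661): a pole of order 2; residue (55/1846881)*sqrt(1661).


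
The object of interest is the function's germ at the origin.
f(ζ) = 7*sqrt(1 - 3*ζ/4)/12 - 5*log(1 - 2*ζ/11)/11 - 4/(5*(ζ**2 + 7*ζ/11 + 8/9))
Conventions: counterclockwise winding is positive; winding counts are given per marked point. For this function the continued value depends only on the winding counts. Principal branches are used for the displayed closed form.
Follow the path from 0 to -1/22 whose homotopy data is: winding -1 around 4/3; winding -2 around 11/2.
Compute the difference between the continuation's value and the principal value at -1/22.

Continued minus principal equals (-(7/264)*sqrt(2002)) + ((20/11)*pi)*i.

The rational part is single-valued and drops out of the difference; each branch term changes only by its own monodromy.
(-5/11)*log(1 - ζ/(11/2)): each positive loop around 11/2 adds 2*pi*i to the log, so winding -2 contributes (-5/11)*(-2)*2*pi*i = (20/11)*pi*i.
(7/12)*sqrt(1 - ζ/(4/3)): winding -1 is odd, the square root flips sign, contributing -2*(7/12)*sqrt(1 - (-1/22)/(4/3)) = -2*(7/12)*sqrt(91/88) = -(7/264)*sqrt(2002).
Summing the contributions at ζ = -1/22 gives (-(7/264)*sqrt(2002)) + ((20/11)*pi)*i.


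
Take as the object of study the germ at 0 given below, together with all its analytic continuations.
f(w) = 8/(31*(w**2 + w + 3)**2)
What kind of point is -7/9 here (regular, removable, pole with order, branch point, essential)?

The point is a regular point.

Denominator factors: w**2 + w + 3 = 229/81 at w = -7/9 — none vanishes.
So the germ continues analytically to -7/9.


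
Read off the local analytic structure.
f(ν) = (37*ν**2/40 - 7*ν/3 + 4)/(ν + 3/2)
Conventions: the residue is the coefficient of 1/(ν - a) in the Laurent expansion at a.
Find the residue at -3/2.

The residue is 1533/160.

At the order-1 pole -3/2 set g(ν) = (ν - (-3/2))*f(ν) = 37*ν**2/40 - 7*ν/3 + 4.
Simple pole: residue = g(a) at a = -3/2, which is 1533/160.


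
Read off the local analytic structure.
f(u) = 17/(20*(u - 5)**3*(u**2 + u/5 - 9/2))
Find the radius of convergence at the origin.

Denominator factor (u - 5)^3: pole of order 3 at 5, modulus 5.
Denominator factor (u**2 + u/5 - 9/2): discriminant 451/25, real irrational roots -1/10 + (1/10)*sqrt(451) and -1/10 - (1/10)*sqrt(451); poles of order 1, moduli -1/10 + (1/10)*sqrt(451) and 1/10 + (1/10)*sqrt(451).
The radius of convergence is the smallest modulus among the singular points: -1/10 + (1/10)*sqrt(451).

The radius of convergence is -1/10 + (1/10)*sqrt(451).


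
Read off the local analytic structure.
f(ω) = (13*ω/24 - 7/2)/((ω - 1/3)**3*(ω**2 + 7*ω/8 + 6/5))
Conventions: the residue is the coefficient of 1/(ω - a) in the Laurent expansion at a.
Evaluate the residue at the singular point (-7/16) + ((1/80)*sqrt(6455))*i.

The residue is (91155150/192100033) + ((2456568990/248001142603)*sqrt(6455))*i.

The factor ω**2 + 7*ω/8 + 6/5 splits as (ω - a)(ω - a') with a = (-7/16) + ((1/80)*sqrt(6455))*i, a' = (-7/16) - ((1/80)*sqrt(6455))*i. At the order-1 pole a set g(ω) = (ω - a)*f(ω) = [(13*ω/24 - 7/2)/(ω - 1/3)**3] / (ω - a').
Simple pole: residue = g(a) at a = (-7/16) + ((1/80)*sqrt(6455))*i, which is (91155150/192100033) + ((2456568990/248001142603)*sqrt(6455))*i.


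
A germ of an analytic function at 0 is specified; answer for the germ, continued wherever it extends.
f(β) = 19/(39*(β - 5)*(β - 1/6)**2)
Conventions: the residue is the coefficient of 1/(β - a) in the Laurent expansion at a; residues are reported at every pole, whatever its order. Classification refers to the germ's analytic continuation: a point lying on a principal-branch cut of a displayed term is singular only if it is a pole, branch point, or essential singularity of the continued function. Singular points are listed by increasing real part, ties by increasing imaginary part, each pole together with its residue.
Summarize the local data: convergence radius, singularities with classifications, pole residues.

Denominator factor (β - 1/6)^2: pole of order 2 at 1/6, modulus 1/6.
Denominator factor (β - 5): pole of order 1 at 5, modulus 5.
The radius of convergence is the smallest modulus among the singular points: 1/6.
At the order-2 pole 1/6 set g(β) = (β - (1/6))^2*f(β) = 19/(39*(β - 5)).
Order-2 pole: residue = g'(a); g'(1/6) = -228/10933, so the residue is -228/10933.
At the order-1 pole 5 set g(β) = (β - (5))*f(β) = 19/(39*(β - 1/6)**2).
Simple pole: residue = g(a) at a = 5, which is 228/10933.
List the singular points by increasing real part (a conjugate pair: the negative imaginary part first).

Radius of convergence at 0: 1/6.
At 1/6: a pole of order 2; residue -228/10933.
At 5: a pole of order 1; residue 228/10933.


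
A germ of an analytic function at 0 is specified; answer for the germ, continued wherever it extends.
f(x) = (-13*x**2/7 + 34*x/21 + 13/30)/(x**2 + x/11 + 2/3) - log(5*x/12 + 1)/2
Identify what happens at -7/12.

Denominator factors: x**2 + x/11 + 2/3 = 1511/1584 at x = -7/12 — none vanishes.
Branch term log(1 - x/(-12/5)): argument at -7/12 is 109/144, nonzero, so -7/12 is not its branch point (a point on a principal cut is still regular for the continued germ).
So the germ continues analytically to -7/12.

The point is a regular point.


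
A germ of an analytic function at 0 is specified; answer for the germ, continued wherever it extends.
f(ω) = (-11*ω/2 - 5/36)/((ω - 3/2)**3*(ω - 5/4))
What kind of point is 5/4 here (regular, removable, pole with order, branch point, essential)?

The denominator factor ω - 5/4 vanishes at 5/4 and appears to the power 1; the numerator there equals -505/72, nonzero, and no other factor vanishes.
Hence a pole whose order is the multiplicity, 1.

The point is a pole of order 1.


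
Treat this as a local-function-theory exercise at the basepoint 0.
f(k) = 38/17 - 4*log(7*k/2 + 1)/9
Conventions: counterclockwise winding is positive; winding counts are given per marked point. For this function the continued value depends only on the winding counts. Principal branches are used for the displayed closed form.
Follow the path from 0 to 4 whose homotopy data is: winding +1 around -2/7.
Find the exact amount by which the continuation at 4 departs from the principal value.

Continued minus principal equals -(8/9)*pi*i.

The rational part is single-valued and drops out of the difference; each branch term changes only by its own monodromy.
(-4/9)*log(1 - k/(-2/7)): each positive loop around -2/7 adds 2*pi*i to the log, so winding +1 contributes (-4/9)*(1)*2*pi*i = -(8/9)*pi*i.
Summing the contributions at k = 4 gives -(8/9)*pi*i.


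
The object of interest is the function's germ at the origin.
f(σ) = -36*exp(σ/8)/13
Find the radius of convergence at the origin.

The factor exp(σ/8) is entire and contributes no finite singular point.
The polynomial part has no poles.
No finite singular points: the Taylor series at 0 converges everywhere.

The radius of convergence is infinite.


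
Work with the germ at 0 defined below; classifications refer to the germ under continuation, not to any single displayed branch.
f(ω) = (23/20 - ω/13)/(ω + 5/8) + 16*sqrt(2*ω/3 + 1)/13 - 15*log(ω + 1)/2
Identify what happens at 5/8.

The point is a regular point.

Denominator factors: ω + 5/8 = 5/4 at ω = 5/8 — none vanishes.
Branch term log(1 - ω/(-1)): argument at 5/8 is 13/8, nonzero, so 5/8 is not its branch point (a point on a principal cut is still regular for the continued germ).
Branch term sqrt(1 - ω/(-3/2)): argument at 5/8 is 17/12, nonzero, so 5/8 is not its branch point (a point on a principal cut is still regular for the continued germ).
So the germ continues analytically to 5/8.
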